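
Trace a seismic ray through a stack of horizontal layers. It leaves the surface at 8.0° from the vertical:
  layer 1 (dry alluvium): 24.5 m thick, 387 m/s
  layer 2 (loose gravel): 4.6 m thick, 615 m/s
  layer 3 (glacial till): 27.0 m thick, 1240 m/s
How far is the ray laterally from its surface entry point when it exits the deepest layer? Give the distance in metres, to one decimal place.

17.9 m

Apply Snell's law at each interface; in layer i the horizontal offset is hᵢ·tan θᵢ.
Layer 1: θ = 8.00°; offset = 24.5·tan 8.00° = 3.443 m.
Layer 2: sin θ = 615·sin 8.0°/387 = 0.2212, θ = 12.78°; offset = 4.6·tan 12.78° = 1.043 m.
Layer 3: sin θ = 1240·sin 8.0°/387 = 0.4459, θ = 26.48°; offset = 27.0·tan 26.48° = 13.452 m.
Summing the layer offsets gives 17.938 m.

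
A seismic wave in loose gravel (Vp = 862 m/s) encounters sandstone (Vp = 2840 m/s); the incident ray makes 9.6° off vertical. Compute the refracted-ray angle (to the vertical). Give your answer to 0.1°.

33.3°

sin θ₁/V₁ = sin θ₂/V₂ ⇒ sin θ₂ = 2840·sin 9.6°/862 = 2840·0.1668/862 = 0.5494.
θ₂ = sin⁻¹(0.5494) = 33.33° (from vertical).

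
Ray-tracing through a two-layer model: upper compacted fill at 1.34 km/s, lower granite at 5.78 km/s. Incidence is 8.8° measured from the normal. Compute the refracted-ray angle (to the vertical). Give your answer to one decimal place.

41.3°

sin θ₁/V₁ = sin θ₂/V₂ ⇒ sin θ₂ = 5.78·sin 8.8°/1.34 = 5.78·0.1530/1.34 = 0.6599.
θ₂ = arcsin 0.6599 = 41.29° from the normal.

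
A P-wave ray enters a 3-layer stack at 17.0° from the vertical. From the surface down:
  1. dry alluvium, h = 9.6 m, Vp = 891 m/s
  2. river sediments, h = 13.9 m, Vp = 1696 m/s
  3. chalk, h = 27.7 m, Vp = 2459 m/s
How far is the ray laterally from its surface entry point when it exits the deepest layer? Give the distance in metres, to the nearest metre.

p = sin θ₁/V₁ = sin 17.0°/891 = 3.2814e-04 s/m is conserved through the stack.
Layer 1: θ = 17.00°; offset = 9.6·tan 17.00° = 2.935 m.
Layer 2: sin θ = p·1696 = 0.5565 → θ = 33.82°; offset = 13.9·tan 33.82° = 9.311 m.
Layer 3: sin θ = p·2459 = 0.8069 → θ = 53.79°; offset = 27.7·tan 53.79° = 37.838 m.
Σ offsets = 50.084 m.

50 m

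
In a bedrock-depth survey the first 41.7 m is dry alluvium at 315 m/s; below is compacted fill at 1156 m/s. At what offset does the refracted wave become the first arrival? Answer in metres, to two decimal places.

110.30 m

x_cross = 2h·√((V₂+V₁)/(V₂−V₁)).
(V₂+V₁)/(V₂−V₁) = (1156+315)/(1156−315) = 1.7491; √ = 1.3225.
x_cross = 2·41.7·1.3225 = 110.30 m.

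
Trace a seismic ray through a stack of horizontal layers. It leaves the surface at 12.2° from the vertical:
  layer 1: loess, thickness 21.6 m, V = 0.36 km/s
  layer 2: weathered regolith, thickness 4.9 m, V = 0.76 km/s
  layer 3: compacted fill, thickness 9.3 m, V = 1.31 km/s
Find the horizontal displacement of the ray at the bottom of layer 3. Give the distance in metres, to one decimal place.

18.3 m

Ray parameter p = sin 12.2° / 0.36 km/s = 5.8701e-01 s/km.
Layer 1: θ = 12.20°; offset = 21.6·tan 12.20° = 4.670 m.
Layer 2: sin θ = p·0.76 = 0.4461 → θ = 26.50°; offset = 4.9·tan 26.50° = 2.443 m.
Layer 3: sin θ = p·1.31 = 0.7690 → θ = 50.26°; offset = 9.3·tan 50.26° = 11.187 m.
Total horizontal offset = 18.300 m.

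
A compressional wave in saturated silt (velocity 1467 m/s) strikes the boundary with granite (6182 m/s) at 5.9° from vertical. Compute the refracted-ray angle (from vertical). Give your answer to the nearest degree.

sin θ₁/V₁ = sin θ₂/V₂ ⇒ sin θ₂ = 6182·sin 5.9°/1467 = 6182·0.1028/1467 = 0.4332.
θ₂ = sin⁻¹(0.4332) = 25.67° (from vertical).

26°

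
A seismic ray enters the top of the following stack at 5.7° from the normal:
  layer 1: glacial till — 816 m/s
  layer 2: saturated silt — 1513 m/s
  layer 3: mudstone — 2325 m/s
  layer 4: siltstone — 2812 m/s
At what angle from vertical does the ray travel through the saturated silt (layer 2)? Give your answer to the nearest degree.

11°

Ray parameter p = sin 5.7° / 816 = 1.2172e-04 s/m.
sin θ_2 = p·V_2 = 1.2172e-04 × 1513 = 0.1842.
θ_2 = arcsin 0.1842 = 10.61°.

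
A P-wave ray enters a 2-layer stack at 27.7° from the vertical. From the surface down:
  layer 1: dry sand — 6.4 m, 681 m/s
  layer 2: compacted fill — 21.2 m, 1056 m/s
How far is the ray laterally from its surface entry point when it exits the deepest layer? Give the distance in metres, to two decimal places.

p = sin θ₁/V₁ = sin 27.7°/681 = 6.8259e-04 s/m is conserved through the stack.
Layer 1: θ = 27.70°; offset = 6.4·tan 27.70° = 3.3601 m.
Layer 2: sin θ = p·1056 = 0.7208 → θ = 46.12°; offset = 21.2·tan 46.12° = 22.0467 m.
Σ offsets = 25.4068 m.

25.41 m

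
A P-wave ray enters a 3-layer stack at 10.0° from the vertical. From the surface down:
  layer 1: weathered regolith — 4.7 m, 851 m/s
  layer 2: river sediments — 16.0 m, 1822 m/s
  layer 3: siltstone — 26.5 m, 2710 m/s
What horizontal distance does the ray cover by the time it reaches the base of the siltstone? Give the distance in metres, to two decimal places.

Ray parameter p = sin 10.0° / 851 m/s = 2.0405e-04 s/m.
Layer 1: θ = 10.00°; offset = 4.7·tan 10.00° = 0.8287 m.
Layer 2: sin θ = p·1822 = 0.3718 → θ = 21.83°; offset = 16.0·tan 21.83° = 6.4078 m.
Layer 3: sin θ = p·2710 = 0.5530 → θ = 33.57°; offset = 26.5·tan 33.57° = 17.5877 m.
Summing the layer offsets gives 24.8243 m.

24.82 m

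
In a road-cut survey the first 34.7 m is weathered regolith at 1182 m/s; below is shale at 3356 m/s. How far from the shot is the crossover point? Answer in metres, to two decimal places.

x_cross = 2h·√((V₂+V₁)/(V₂−V₁)).
(V₂+V₁)/(V₂−V₁) = (3356+1182)/(3356−1182) = 2.0874; √ = 1.4448.
x_cross = 2·34.7·1.4448 = 100.27 m.

100.27 m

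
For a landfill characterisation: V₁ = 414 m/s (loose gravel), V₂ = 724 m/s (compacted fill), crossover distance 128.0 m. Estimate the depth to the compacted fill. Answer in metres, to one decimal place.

x_cross = 2h·√((V₂+V₁)/(V₂−V₁)) → h = x_cross / (2·√((V₂+V₁)/(V₂−V₁))).
√((V₂+V₁)/(V₂−V₁)) = √((724+414)/(724−414)) = 1.9160.
h = 128.0 / (2·1.9160) = 33.40 m.

33.4 m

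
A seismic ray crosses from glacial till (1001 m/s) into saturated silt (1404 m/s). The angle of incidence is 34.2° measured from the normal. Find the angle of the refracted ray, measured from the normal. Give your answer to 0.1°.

52.0°

Snell's law: sin θ₂ = (V₂/V₁)·sin θ₁ = (1404/1001)·sin 34.2° = 0.7884.
θ₂ = sin⁻¹(0.7884) = 52.03° (from vertical).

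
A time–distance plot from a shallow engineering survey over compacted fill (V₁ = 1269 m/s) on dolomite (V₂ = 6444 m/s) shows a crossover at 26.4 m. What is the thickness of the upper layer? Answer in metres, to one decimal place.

h = (x_cross/2)·√((V₂−V₁)/(V₂+V₁)).
(V₂−V₁)/(V₂+V₁) = (6444−1269)/(6444+1269) = 0.6709; √ = 0.8191.
h = (26.4/2)·0.8191 = 10.81 m.

10.8 m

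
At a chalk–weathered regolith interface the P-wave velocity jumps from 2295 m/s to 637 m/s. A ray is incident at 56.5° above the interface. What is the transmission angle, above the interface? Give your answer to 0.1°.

Angle from the normal: 90° − 56.5° = 33.5°.
Snell's law: sin θ₂ = (V₂/V₁)·sin θ₁ = (637/2295)·sin 33.5° = 0.1532.
θ₂ = arcsin 0.1532 = 8.81° from the normal.
From the interface: 90° − 8.81° = 81.19°.

81.2°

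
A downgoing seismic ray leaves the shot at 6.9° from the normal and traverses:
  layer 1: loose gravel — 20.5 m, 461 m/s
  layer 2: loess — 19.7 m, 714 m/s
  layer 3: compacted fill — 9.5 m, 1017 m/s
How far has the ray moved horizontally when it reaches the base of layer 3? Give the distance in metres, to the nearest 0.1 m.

8.8 m

Ray parameter p = sin 6.9° / 461 m/s = 2.6060e-04 s/m.
Layer 1: θ = 6.90°; offset = 20.5·tan 6.90° = 2.481 m.
Layer 2: sin θ = p·714 = 0.1861 → θ = 10.72°; offset = 19.7·tan 10.72° = 3.731 m.
Layer 3: sin θ = p·1017 = 0.2650 → θ = 15.37°; offset = 9.5·tan 15.37° = 2.611 m.
Total horizontal offset = 8.823 m.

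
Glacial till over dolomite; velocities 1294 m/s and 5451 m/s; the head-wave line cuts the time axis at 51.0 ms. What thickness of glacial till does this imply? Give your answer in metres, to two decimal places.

33.97 m

θ_c = arcsin(1294/5451) = 13.73°; cos θ_c = 0.9714.
tᵢ = 2h cos θ_c/V₁ ⇒ h = tᵢ·V₁/(2 cos θ_c) = 0.051·1294/(2·0.9714) = 33.97 m.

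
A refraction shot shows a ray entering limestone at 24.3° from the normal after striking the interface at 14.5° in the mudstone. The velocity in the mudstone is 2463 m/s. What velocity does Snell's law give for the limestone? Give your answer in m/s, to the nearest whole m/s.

sin 14.5° = 0.2504; sin 24.3° = 0.4115.
V₂ = V₁·(sin θ₂/sin θ₁) = 2463·(0.4115/0.2504) = 4048.09 m/s.

4048 m/s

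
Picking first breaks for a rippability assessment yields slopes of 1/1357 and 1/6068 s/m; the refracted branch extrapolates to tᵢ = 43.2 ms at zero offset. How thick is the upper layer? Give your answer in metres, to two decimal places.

30.07 m

h = tᵢ·V₁·V₂ / (2·√(V₂²−V₁²)).
√(V₂²−V₁²) = √(6068² − 1357²) = 5914.3 m/s.
h = 0.0432 s × 1357 × 6068 / (2 × 5914.3) = 30.07 m.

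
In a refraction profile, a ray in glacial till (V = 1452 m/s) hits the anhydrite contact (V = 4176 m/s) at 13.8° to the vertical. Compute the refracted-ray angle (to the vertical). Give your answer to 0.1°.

43.3°

sin θ₁/V₁ = sin θ₂/V₂ ⇒ sin θ₂ = 4176·sin 13.8°/1452 = 4176·0.2385/1452 = 0.6860.
θ₂ = sin⁻¹(0.6860) = 43.32° (from vertical).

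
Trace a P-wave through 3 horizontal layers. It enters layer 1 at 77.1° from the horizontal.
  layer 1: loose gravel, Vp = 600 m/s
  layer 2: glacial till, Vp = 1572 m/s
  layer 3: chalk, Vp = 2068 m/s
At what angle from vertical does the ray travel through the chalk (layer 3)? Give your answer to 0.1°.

50.3°

From the normal: θ₁ = 90° − 77.1° = 12.9°.
Snell's law across each interface conserves sin θ / V, so sin θ_3 = V_3·sin θ₁/V₁.
sin θ_3 = 2068 × sin 12.9° / 600 = 0.7695.
θ_3 = arcsin 0.7695 = 50.31°.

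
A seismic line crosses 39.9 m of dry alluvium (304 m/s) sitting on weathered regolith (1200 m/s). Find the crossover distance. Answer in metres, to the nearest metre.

θ_c = arcsin(304/1200) = 14.67°, so cos θ_c = 0.9674 and tᵢ = 2h cos θ_c/V₁ = 0.2539 s.
At crossover x/V₁ = x/V₂ + tᵢ ⇒ x = tᵢ/(1/V₁ − 1/V₂) = 0.25394/(3.2895e-03 − 8.3333e-04) = 103.39 m.

103 m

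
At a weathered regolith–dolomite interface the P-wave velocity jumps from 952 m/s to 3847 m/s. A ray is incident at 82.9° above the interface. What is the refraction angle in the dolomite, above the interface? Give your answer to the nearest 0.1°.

Convert to the normal: θ₁ = 90° − 82.9° = 7.1°.
sin θ₁/V₁ = sin θ₂/V₂ ⇒ sin θ₂ = 3847·sin 7.1°/952 = 3847·0.1236/952 = 0.4995.
θ₂ = sin⁻¹(0.4995) = 29.96° (from vertical).
From the interface: 90° − 29.96° = 60.04°.

60.0°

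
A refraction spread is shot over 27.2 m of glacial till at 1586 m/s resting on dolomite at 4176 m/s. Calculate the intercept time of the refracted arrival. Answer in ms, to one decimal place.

31.7 ms

θ_c = arcsin(V₁/V₂) = arcsin(1586/4176) = 22.32°; cos θ_c = 0.9251.
tᵢ = 2h·cos θ_c / V₁ = 2·27.2·0.9251 / 1586 = 0.03173 s.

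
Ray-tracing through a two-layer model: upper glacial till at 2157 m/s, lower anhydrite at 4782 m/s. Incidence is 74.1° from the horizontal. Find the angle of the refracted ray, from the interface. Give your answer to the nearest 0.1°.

52.6°

Convert to the normal: θ₁ = 90° − 74.1° = 15.9°.
Snell's law: sin θ₂ = (V₂/V₁)·sin θ₁ = (4782/2157)·sin 15.9° = 0.6074.
θ₂ = sin⁻¹(0.6074) = 37.40° (from vertical).
From the interface: 90° − 37.40° = 52.60°.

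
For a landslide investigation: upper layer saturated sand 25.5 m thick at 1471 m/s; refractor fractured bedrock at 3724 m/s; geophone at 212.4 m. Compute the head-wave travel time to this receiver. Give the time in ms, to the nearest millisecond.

89 ms

θ_c = arcsin(V₁/V₂) = arcsin(1471/3724) = 23.27°, cos θ_c = 0.9187.
Intercept time tᵢ = 2h cos θ_c / V₁ = 2·25.5·0.9187/1471 = 0.03185 s.
t = x/V₂ + tᵢ = 212.4/3724 + 0.03185 = 0.08889 s.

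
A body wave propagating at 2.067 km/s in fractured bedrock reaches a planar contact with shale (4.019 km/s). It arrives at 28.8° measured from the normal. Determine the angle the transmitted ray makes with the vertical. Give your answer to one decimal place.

69.5°

Snell's law: sin θ₂ = (V₂/V₁)·sin θ₁ = (4.019/2.067)·sin 28.8° = 0.9367.
θ₂ = arcsin 0.9367 = 69.51° from the normal.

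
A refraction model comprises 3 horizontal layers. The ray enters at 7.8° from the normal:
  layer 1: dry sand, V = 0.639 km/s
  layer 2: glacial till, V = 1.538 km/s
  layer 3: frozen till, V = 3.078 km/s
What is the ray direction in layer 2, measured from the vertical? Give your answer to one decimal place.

19.1°

Ray parameter p = sin 7.8° / 0.639 = 2.1239e-01 s/km.
sin θ_2 = p·V_2 = 2.1239e-01 × 1.538 = 0.3267.
θ_2 = 19.07° from the vertical.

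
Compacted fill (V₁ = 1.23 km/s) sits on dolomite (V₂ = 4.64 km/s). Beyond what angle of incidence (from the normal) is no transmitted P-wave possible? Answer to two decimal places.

15.37°

Critical incidence: sin θ_c = V₁/V₂ = 1.23/4.64 = 0.2651.
θ_c = arcsin 0.2651 = 15.37°.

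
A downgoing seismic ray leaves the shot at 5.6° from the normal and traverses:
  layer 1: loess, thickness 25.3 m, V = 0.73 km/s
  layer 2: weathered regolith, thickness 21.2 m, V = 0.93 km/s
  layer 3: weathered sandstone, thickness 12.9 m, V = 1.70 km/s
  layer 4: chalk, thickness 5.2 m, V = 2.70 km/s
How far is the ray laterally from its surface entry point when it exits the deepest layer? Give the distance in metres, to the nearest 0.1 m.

10.2 m

Ray parameter p = sin 5.6° / 0.73 km/s = 1.3368e-01 s/km.
Layer 1: θ = 5.60°; offset = 25.3·tan 5.60° = 2.481 m.
Layer 2: sin θ = p·0.93 = 0.1243 → θ = 7.14°; offset = 21.2·tan 7.14° = 2.656 m.
Layer 3: sin θ = p·1.70 = 0.2272 → θ = 13.14°; offset = 12.9·tan 13.14° = 3.010 m.
Layer 4: sin θ = p·2.70 = 0.3609 → θ = 21.16°; offset = 5.2·tan 21.16° = 2.012 m.
Total horizontal offset = 10.160 m.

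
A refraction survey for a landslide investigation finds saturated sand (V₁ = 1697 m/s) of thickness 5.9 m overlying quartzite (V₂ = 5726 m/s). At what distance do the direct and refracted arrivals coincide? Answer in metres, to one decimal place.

θ_c = arcsin(1697/5726) = 17.24°, so cos θ_c = 0.9551 and tᵢ = 2h cos θ_c/V₁ = 0.0066 s.
At crossover x/V₁ = x/V₂ + tᵢ ⇒ x = tᵢ/(1/V₁ − 1/V₂) = 0.00664/(5.8928e-04 − 1.7464e-04) = 16.02 m.

16.0 m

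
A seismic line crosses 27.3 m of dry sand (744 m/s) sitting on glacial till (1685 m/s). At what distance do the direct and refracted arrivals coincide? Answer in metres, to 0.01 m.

87.72 m

x_cross = 2h·√((V₂+V₁)/(V₂−V₁)).
(V₂+V₁)/(V₂−V₁) = (1685+744)/(1685−744) = 2.5813; √ = 1.6066.
x_cross = 2·27.3·1.6066 = 87.72 m.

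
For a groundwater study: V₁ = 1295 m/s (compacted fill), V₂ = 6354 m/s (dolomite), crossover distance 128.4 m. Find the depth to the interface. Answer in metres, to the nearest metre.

h = (x_cross/2)·√((V₂−V₁)/(V₂+V₁)).
(V₂−V₁)/(V₂+V₁) = (6354−1295)/(6354+1295) = 0.6614; √ = 0.8133.
h = (128.4/2)·0.8133 = 52.21 m.

52 m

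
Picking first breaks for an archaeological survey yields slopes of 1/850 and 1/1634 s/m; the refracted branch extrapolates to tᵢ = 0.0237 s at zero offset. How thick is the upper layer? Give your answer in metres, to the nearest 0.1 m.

θ_c = arcsin(850/1634) = 31.35°; cos θ_c = 0.8540.
tᵢ = 2h cos θ_c/V₁ ⇒ h = tᵢ·V₁/(2 cos θ_c) = 0.0237·850/(2·0.8540) = 11.79 m.

11.8 m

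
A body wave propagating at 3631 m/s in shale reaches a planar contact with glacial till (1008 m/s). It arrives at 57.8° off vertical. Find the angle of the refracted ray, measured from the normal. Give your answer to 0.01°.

13.59°

Snell's law: sin θ₂ = (V₂/V₁)·sin θ₁ = (1008/3631)·sin 57.8° = 0.2349.
θ₂ = sin⁻¹(0.2349) = 13.59° (from vertical).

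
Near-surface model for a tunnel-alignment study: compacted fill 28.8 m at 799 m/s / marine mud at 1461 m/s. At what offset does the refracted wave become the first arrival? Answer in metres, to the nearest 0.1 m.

x_cross = 2h·√((V₂+V₁)/(V₂−V₁)).
(V₂+V₁)/(V₂−V₁) = (1461+799)/(1461−799) = 3.4139; √ = 1.8477.
x_cross = 2·28.8·1.8477 = 106.43 m.

106.4 m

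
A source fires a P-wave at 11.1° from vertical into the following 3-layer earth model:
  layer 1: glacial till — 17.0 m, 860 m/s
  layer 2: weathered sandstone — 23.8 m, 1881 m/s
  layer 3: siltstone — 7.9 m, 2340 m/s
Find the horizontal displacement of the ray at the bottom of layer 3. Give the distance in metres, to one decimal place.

Ray parameter p = sin 11.1° / 860 m/s = 2.2386e-04 s/m.
Layer 1: θ = 11.10°; offset = 17.0·tan 11.10° = 3.335 m.
Layer 2: sin θ = p·1881 = 0.4211 → θ = 24.90°; offset = 23.8·tan 24.90° = 11.049 m.
Layer 3: sin θ = p·2340 = 0.5238 → θ = 31.59°; offset = 7.9·tan 31.59° = 4.858 m.
Σ offsets = 19.243 m.

19.2 m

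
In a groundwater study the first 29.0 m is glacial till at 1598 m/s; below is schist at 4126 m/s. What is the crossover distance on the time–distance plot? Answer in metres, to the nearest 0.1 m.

87.3 m

x_cross = 2h·√((V₂+V₁)/(V₂−V₁)).
(V₂+V₁)/(V₂−V₁) = (4126+1598)/(4126−1598) = 2.2642; √ = 1.5047.
x_cross = 2·29.0·1.5047 = 87.27 m.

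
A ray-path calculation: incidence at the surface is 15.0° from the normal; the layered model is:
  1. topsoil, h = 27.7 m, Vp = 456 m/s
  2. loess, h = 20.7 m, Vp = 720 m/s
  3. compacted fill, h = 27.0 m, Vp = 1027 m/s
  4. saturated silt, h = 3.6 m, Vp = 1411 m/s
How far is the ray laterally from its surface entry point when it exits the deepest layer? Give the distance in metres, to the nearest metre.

41 m

p = sin θ₁/V₁ = sin 15.0°/456 = 5.6759e-04 s/m is conserved through the stack.
Layer 1: θ = 15.00°; offset = 27.7·tan 15.00° = 7.422 m.
Layer 2: sin θ = p·720 = 0.4087 → θ = 24.12°; offset = 20.7·tan 24.12° = 9.269 m.
Layer 3: sin θ = p·1027 = 0.5829 → θ = 35.66°; offset = 27.0·tan 35.66° = 19.370 m.
Layer 4: sin θ = p·1411 = 0.8009 → θ = 53.21°; offset = 3.6·tan 53.21° = 4.814 m.
Summing the layer offsets gives 40.875 m.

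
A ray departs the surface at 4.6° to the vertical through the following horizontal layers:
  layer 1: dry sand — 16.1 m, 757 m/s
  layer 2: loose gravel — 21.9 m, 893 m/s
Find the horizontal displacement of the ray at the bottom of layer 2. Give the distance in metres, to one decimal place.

3.4 m

Apply Snell's law at each interface; in layer i the horizontal offset is hᵢ·tan θᵢ.
Layer 1: θ = 4.60°; offset = 16.1·tan 4.60° = 1.295 m.
Layer 2: sin θ = 893·sin 4.6°/757 = 0.0946, θ = 5.43°; offset = 21.9·tan 5.43° = 2.081 m.
Summing the layer offsets gives 3.377 m.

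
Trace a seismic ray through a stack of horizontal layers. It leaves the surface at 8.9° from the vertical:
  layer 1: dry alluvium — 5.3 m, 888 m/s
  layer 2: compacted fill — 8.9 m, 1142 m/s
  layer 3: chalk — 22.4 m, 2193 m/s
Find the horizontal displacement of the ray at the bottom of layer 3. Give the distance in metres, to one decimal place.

Apply Snell's law at each interface; in layer i the horizontal offset is hᵢ·tan θᵢ.
Layer 1: θ = 8.90°; offset = 5.3·tan 8.90° = 0.830 m.
Layer 2: sin θ = 1142·sin 8.9°/888 = 0.1990, θ = 11.48°; offset = 8.9·tan 11.48° = 1.807 m.
Layer 3: sin θ = 2193·sin 8.9°/888 = 0.3821, θ = 22.46°; offset = 22.4·tan 22.46° = 9.261 m.
Σ offsets = 11.898 m.

11.9 m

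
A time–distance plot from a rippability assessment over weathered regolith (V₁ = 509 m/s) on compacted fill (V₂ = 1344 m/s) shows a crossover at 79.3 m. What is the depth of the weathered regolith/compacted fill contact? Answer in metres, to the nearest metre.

x_cross = 2h·√((V₂+V₁)/(V₂−V₁)) → h = x_cross / (2·√((V₂+V₁)/(V₂−V₁))).
√((V₂+V₁)/(V₂−V₁)) = √((1344+509)/(1344−509)) = 1.4897.
h = 79.3 / (2·1.4897) = 26.62 m.

27 m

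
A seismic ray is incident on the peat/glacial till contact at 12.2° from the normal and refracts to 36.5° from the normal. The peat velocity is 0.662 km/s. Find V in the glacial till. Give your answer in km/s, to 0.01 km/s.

sin 12.2° = 0.2113; sin 36.5° = 0.5948.
V₂ = V₁·(sin θ₂/sin θ₁) = 0.662·(0.5948/0.2113) = 1.86 km/s.

1.86 km/s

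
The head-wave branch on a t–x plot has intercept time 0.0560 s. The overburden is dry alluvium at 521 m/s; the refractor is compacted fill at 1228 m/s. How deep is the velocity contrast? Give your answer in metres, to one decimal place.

16.1 m

θ_c = arcsin(521/1228) = 25.10°; cos θ_c = 0.9055.
tᵢ = 2h cos θ_c/V₁ ⇒ h = tᵢ·V₁/(2 cos θ_c) = 0.056·521/(2·0.9055) = 16.11 m.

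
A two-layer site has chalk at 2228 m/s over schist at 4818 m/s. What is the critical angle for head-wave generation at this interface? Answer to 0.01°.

27.54°

At critical incidence the refracted ray runs along the interface (θ₂ = 90°), so sin θ_c = V₁/V₂.
θ_c = arcsin(2228/4818) = arcsin 0.4624 = 27.54°.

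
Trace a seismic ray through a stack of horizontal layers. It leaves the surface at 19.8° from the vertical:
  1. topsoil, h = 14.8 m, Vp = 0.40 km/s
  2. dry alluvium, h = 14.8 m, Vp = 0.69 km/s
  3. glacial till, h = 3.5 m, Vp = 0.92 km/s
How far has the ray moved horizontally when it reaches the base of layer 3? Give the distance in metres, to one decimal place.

20.3 m

Apply Snell's law at each interface; in layer i the horizontal offset is hᵢ·tan θᵢ.
Layer 1: θ = 19.80°; offset = 14.8·tan 19.80° = 5.328 m.
Layer 2: sin θ = 0.69·sin 19.8°/0.40 = 0.5843, θ = 35.76°; offset = 14.8·tan 35.76° = 10.657 m.
Layer 3: sin θ = 0.92·sin 19.8°/0.40 = 0.7791, θ = 51.18°; offset = 3.5·tan 51.18° = 4.350 m.
Summing the layer offsets gives 20.335 m.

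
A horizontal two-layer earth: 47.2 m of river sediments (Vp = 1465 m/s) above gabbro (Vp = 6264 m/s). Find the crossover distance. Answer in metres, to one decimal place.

θ_c = arcsin(1465/6264) = 13.53°, so cos θ_c = 0.9723 and tᵢ = 2h cos θ_c/V₁ = 0.0626 s.
At crossover x/V₁ = x/V₂ + tᵢ ⇒ x = tᵢ/(1/V₁ − 1/V₂) = 0.06265/(6.8259e-04 − 1.5964e-04) = 119.80 m.

119.8 m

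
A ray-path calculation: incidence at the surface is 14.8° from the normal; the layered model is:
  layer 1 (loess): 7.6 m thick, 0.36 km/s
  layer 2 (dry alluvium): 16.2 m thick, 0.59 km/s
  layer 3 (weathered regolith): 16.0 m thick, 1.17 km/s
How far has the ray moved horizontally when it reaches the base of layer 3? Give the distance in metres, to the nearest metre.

33 m

p = sin θ₁/V₁ = sin 14.8°/0.36 = 7.0957e-01 s/km is conserved through the stack.
Layer 1: θ = 14.80°; offset = 7.6·tan 14.80° = 2.008 m.
Layer 2: sin θ = p·0.59 = 0.4186 → θ = 24.75°; offset = 16.2·tan 24.75° = 7.468 m.
Layer 3: sin θ = p·1.17 = 0.8302 → θ = 56.12°; offset = 16.0·tan 56.12° = 23.828 m.
Summing the layer offsets gives 33.304 m.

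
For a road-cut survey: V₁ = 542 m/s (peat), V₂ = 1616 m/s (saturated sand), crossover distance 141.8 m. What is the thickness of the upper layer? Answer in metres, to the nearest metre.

h = (x_cross/2)·√((V₂−V₁)/(V₂+V₁)).
(V₂−V₁)/(V₂+V₁) = (1616−542)/(1616+542) = 0.4977; √ = 0.7055.
h = (141.8/2)·0.7055 = 50.02 m.

50 m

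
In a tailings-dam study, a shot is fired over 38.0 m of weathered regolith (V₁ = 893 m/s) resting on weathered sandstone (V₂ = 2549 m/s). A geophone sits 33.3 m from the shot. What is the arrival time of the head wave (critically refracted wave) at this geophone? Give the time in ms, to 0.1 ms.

t = x/V₂ + 2h·√(V₂²−V₁²)/(V₁V₂).
√(V₂²−V₁²) = √(2549²−893²) = 2387.5 m/s; delay term = 2·38.0·2387.5/(893·2549) = 0.07971 s.
t = 33.3/2549 + 0.07971 = 0.09278 s.

92.8 ms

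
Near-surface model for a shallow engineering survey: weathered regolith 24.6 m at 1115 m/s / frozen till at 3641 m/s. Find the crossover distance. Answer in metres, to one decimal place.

θ_c = arcsin(1115/3641) = 17.83°, so cos θ_c = 0.9520 and tᵢ = 2h cos θ_c/V₁ = 0.0420 s.
At crossover x/V₁ = x/V₂ + tᵢ ⇒ x = tᵢ/(1/V₁ − 1/V₂) = 0.04201/(8.9686e-04 − 2.7465e-04) = 67.51 m.

67.5 m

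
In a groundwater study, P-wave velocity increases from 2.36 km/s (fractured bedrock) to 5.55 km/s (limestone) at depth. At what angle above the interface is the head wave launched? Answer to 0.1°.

64.8°

At critical incidence the refracted ray runs along the interface (θ₂ = 90°), so sin θ_c = V₁/V₂.
θ_c = arcsin(2.36/5.55) = arcsin 0.4252 = 25.16°.
Measured from the interface: 90° − 25.16° = 64.84°.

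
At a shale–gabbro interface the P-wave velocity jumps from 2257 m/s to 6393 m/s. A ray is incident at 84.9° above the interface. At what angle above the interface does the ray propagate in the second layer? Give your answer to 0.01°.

Angle from the normal: 90° − 84.9° = 5.1°.
sin θ₁/V₁ = sin θ₂/V₂ ⇒ sin θ₂ = 6393·sin 5.1°/2257 = 6393·0.0889/2257 = 0.2518.
θ₂ = sin⁻¹(0.2518) = 14.58° (from vertical).
From the interface: 90° − 14.58° = 75.42°.

75.42°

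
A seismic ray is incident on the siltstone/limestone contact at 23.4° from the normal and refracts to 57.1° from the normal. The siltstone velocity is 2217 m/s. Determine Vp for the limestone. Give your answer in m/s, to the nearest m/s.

Snell's law: sin 23.4°/V₁ = sin 57.1°/V₂.
V₂ = V₁·sin 57.1°/sin 23.4° = 2217 × 2.1141 = 4687.01 m/s.

4687 m/s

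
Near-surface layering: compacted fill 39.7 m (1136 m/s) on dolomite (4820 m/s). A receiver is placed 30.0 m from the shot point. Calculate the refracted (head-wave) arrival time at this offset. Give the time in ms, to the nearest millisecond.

74 ms

t = x/V₂ + 2h·√(V₂²−V₁²)/(V₁V₂).
√(V₂²−V₁²) = √(4820²−1136²) = 4684.2 m/s; delay term = 2·39.7·4684.2/(1136·4820) = 0.06793 s.
t = 30.0/4820 + 0.06793 = 0.07415 s.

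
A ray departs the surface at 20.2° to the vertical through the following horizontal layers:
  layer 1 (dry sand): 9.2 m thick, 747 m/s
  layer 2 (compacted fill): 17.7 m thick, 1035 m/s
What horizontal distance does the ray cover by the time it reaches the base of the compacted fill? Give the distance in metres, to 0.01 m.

Ray parameter p = sin 20.2° / 747 m/s = 4.6225e-04 s/m.
Layer 1: θ = 20.20°; offset = 9.2·tan 20.20° = 3.3849 m.
Layer 2: sin θ = p·1035 = 0.4784 → θ = 28.58°; offset = 17.7·tan 28.58° = 9.6434 m.
Summing the layer offsets gives 13.0283 m.

13.03 m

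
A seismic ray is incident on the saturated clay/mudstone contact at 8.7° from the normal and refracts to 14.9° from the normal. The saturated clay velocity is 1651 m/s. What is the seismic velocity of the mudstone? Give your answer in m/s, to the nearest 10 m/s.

Snell's law: sin 8.7°/V₁ = sin 14.9°/V₂.
V₂ = V₁·sin 14.9°/sin 8.7° = 1651 × 1.6999 = 2806.58 m/s.

2810 m/s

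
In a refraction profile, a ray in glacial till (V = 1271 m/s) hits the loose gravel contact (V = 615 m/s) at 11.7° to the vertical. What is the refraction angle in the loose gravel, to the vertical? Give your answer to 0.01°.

sin θ₁/V₁ = sin θ₂/V₂ ⇒ sin θ₂ = 615·sin 11.7°/1271 = 615·0.2028/1271 = 0.0981.
θ₂ = sin⁻¹(0.0981) = 5.63° (from vertical).

5.63°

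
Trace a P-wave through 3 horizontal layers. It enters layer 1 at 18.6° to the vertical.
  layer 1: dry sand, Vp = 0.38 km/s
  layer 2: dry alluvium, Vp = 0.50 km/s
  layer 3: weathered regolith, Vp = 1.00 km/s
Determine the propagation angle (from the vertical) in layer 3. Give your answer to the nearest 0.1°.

Snell's law across each interface conserves sin θ / V, so sin θ_3 = V_3·sin θ₁/V₁.
sin θ_3 = 1.00 × sin 18.6° / 0.38 = 0.8394.
θ_3 = arcsin 0.8394 = 57.07°.

57.1°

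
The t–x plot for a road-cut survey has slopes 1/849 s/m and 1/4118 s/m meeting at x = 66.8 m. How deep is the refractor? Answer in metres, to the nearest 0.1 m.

27.1 m

h = (x_cross/2)·√((V₂−V₁)/(V₂+V₁)).
(V₂−V₁)/(V₂+V₁) = (4118−849)/(4118+849) = 0.6581; √ = 0.8113.
h = (66.8/2)·0.8113 = 27.10 m.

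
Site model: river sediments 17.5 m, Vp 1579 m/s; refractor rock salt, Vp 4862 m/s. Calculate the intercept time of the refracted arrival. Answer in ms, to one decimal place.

21.0 ms

θ_c = arcsin(V₁/V₂) = arcsin(1579/4862) = 18.95°; cos θ_c = 0.9458.
tᵢ = 2h·cos θ_c / V₁ = 2·17.5·0.9458 / 1579 = 0.02096 s.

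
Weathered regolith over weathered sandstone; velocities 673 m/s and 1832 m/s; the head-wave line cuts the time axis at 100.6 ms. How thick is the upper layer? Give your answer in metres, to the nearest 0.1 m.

h = tᵢ·V₁·V₂ / (2·√(V₂²−V₁²)).
√(V₂²−V₁²) = √(1832² − 673²) = 1703.9 m/s.
h = 0.1006 s × 673 × 1832 / (2 × 1703.9) = 36.40 m.

36.4 m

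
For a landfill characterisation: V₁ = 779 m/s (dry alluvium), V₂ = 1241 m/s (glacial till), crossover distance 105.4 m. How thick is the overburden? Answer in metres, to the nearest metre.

25 m

x_cross = 2h·√((V₂+V₁)/(V₂−V₁)) → h = x_cross / (2·√((V₂+V₁)/(V₂−V₁))).
√((V₂+V₁)/(V₂−V₁)) = √((1241+779)/(1241−779)) = 2.0910.
h = 105.4 / (2·2.0910) = 25.20 m.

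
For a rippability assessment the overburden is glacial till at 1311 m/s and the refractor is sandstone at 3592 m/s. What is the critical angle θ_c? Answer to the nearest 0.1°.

21.4°

Critical incidence: sin θ_c = V₁/V₂ = 1311/3592 = 0.3650.
θ_c = arcsin 0.3650 = 21.41°.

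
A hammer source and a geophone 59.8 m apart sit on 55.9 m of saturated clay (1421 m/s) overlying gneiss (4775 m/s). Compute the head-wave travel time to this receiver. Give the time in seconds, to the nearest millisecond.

θ_c = arcsin(V₁/V₂) = arcsin(1421/4775) = 17.31°, cos θ_c = 0.9547.
Intercept time tᵢ = 2h cos θ_c / V₁ = 2·55.9·0.9547/1421 = 0.07511 s.
t = x/V₂ + tᵢ = 59.8/4775 + 0.07511 = 0.08764 s.

0.088 s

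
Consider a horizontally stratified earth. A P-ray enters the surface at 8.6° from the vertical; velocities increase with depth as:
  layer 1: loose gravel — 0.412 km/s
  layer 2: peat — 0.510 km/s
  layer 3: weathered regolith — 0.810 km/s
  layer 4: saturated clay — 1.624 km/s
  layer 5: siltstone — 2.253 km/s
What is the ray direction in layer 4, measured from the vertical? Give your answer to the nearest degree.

36°

Ray parameter p = sin 8.6° / 0.412 = 3.6295e-01 s/km.
sin θ_4 = p·V_4 = 3.6295e-01 × 1.624 = 0.5894.
θ_4 = 36.12° from the vertical.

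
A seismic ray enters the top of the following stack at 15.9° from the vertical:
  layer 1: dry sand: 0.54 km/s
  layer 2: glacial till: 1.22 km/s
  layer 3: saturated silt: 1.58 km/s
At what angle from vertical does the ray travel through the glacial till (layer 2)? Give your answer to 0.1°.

38.2°

Snell's law across each interface conserves sin θ / V, so sin θ_2 = V_2·sin θ₁/V₁.
sin θ_2 = 1.22 × sin 15.9° / 0.54 = 0.6189.
θ_2 = 38.24° from the vertical.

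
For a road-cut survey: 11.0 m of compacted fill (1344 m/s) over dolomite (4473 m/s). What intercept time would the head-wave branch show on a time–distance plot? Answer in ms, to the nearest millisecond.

θ_c = arcsin(V₁/V₂) = arcsin(1344/4473) = 17.49°; cos θ_c = 0.9538.
tᵢ = 2h·cos θ_c / V₁ = 2·11.0·0.9538 / 1344 = 0.01561 s.

16 ms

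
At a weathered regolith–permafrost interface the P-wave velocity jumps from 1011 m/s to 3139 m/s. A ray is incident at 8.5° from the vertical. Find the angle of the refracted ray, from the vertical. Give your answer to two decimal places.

27.32°

sin θ₁/V₁ = sin θ₂/V₂ ⇒ sin θ₂ = 3139·sin 8.5°/1011 = 3139·0.1478/1011 = 0.4589.
θ₂ = arcsin 0.4589 = 27.32° from the normal.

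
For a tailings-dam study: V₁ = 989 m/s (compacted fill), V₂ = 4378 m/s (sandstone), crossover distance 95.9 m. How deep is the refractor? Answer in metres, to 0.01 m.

38.10 m

x_cross = 2h·√((V₂+V₁)/(V₂−V₁)) → h = x_cross / (2·√((V₂+V₁)/(V₂−V₁))).
√((V₂+V₁)/(V₂−V₁)) = √((4378+989)/(4378−989)) = 1.2584.
h = 95.9 / (2·1.2584) = 38.10 m.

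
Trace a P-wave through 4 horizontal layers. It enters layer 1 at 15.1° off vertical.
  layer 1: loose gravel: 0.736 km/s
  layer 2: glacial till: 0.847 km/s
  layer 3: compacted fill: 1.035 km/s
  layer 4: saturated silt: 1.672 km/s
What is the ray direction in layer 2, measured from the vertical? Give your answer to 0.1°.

17.4°

Snell's law across each interface conserves sin θ / V, so sin θ_2 = V_2·sin θ₁/V₁.
sin θ_2 = 0.847 × sin 15.1° / 0.736 = 0.2998.
θ_2 = 17.45° from the vertical.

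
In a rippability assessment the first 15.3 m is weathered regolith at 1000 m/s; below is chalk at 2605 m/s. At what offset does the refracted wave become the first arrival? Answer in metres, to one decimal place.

θ_c = arcsin(1000/2605) = 22.57°, so cos θ_c = 0.9234 and tᵢ = 2h cos θ_c/V₁ = 0.0283 s.
At crossover x/V₁ = x/V₂ + tᵢ ⇒ x = tᵢ/(1/V₁ − 1/V₂) = 0.02826/(1.0000e-03 − 3.8388e-04) = 45.86 m.

45.9 m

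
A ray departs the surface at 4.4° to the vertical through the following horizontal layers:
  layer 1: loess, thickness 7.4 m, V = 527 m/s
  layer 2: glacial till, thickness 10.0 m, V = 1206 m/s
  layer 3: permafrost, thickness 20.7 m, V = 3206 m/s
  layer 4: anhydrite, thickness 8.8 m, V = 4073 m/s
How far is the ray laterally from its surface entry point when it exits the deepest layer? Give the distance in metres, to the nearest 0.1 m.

p = sin θ₁/V₁ = sin 4.4°/527 = 1.4558e-04 s/m is conserved through the stack.
Layer 1: θ = 4.40°; offset = 7.4·tan 4.40° = 0.569 m.
Layer 2: sin θ = p·1206 = 0.1756 → θ = 10.11°; offset = 10.0·tan 10.11° = 1.783 m.
Layer 3: sin θ = p·3206 = 0.4667 → θ = 27.82°; offset = 20.7·tan 27.82° = 10.924 m.
Layer 4: sin θ = p·4073 = 0.5929 → θ = 36.37°; offset = 8.8·tan 36.37° = 6.480 m.
Total horizontal offset = 19.756 m.

19.8 m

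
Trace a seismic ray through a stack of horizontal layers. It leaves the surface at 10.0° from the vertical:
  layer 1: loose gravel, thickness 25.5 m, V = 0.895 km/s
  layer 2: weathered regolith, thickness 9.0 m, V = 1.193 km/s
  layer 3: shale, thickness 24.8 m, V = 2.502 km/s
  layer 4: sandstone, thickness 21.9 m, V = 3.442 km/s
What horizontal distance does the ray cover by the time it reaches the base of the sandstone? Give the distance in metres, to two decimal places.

Ray parameter p = sin 10.0° / 0.895 km/s = 1.9402e-01 s/km.
Layer 1: θ = 10.00°; offset = 25.5·tan 10.00° = 4.4963 m.
Layer 2: sin θ = p·1.193 = 0.2315 → θ = 13.38°; offset = 9.0·tan 13.38° = 2.1413 m.
Layer 3: sin θ = p·2.502 = 0.4854 → θ = 29.04°; offset = 24.8·tan 29.04° = 13.7702 m.
Layer 4: sin θ = p·3.442 = 0.6678 → θ = 41.90°; offset = 21.9·tan 41.90° = 19.6490 m.
Total horizontal offset = 40.0569 m.

40.06 m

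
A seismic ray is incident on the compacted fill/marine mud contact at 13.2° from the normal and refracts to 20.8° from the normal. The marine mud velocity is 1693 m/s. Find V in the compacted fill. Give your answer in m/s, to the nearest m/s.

Snell's law: sin 13.2°/V₁ = sin 20.8°/V₂.
V₁ = V₂·sin 13.2°/sin 20.8° = 1693 × 0.6430 = 1088.68 m/s.

1089 m/s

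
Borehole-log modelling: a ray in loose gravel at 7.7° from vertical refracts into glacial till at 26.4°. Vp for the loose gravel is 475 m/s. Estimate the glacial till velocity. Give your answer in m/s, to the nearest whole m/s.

1576 m/s

Snell's law: sin 7.7°/V₁ = sin 26.4°/V₂.
V₂ = V₁·sin 26.4°/sin 7.7° = 475 × 3.3185 = 1576.29 m/s.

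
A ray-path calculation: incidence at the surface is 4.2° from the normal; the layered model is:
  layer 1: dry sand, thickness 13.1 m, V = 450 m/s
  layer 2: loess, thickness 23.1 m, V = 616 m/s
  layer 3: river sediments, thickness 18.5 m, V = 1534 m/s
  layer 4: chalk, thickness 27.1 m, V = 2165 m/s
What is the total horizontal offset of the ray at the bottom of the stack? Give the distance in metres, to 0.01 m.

18.26 m

Apply Snell's law at each interface; in layer i the horizontal offset is hᵢ·tan θᵢ.
Layer 1: θ = 4.20°; offset = 13.1·tan 4.20° = 0.9620 m.
Layer 2: sin θ = 616·sin 4.2°/450 = 0.1003, θ = 5.75°; offset = 23.1·tan 5.75° = 2.3276 m.
Layer 3: sin θ = 1534·sin 4.2°/450 = 0.2497, θ = 14.46°; offset = 18.5·tan 14.46° = 4.7698 m.
Layer 4: sin θ = 2165·sin 4.2°/450 = 0.3524, θ = 20.63°; offset = 27.1·tan 20.63° = 10.2033 m.
Summing the layer offsets gives 18.2626 m.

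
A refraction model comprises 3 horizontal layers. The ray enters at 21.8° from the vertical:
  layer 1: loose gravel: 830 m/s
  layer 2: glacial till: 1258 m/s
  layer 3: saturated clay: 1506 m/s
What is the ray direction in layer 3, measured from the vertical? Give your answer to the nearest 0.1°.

42.4°

Snell's law across each interface conserves sin θ / V, so sin θ_3 = V_3·sin θ₁/V₁.
sin θ_3 = 1506 × sin 21.8° / 830 = 0.6738.
θ_3 = arcsin 0.6738 = 42.36°.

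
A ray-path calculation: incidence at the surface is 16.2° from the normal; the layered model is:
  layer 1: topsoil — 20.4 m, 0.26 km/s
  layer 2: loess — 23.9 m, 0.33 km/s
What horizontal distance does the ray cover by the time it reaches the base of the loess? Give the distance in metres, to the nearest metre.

15 m

Apply Snell's law at each interface; in layer i the horizontal offset is hᵢ·tan θᵢ.
Layer 1: θ = 16.20°; offset = 20.4·tan 16.20° = 5.927 m.
Layer 2: sin θ = 0.33·sin 16.2°/0.26 = 0.3541, θ = 20.74°; offset = 23.9·tan 20.74° = 9.049 m.
Summing the layer offsets gives 14.976 m.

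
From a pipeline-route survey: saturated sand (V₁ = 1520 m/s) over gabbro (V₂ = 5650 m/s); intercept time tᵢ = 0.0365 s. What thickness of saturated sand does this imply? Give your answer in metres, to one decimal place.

h = tᵢ·V₁·V₂ / (2·√(V₂²−V₁²)).
√(V₂²−V₁²) = √(5650² − 1520²) = 5441.7 m/s.
h = 0.0365 s × 1520 × 5650 / (2 × 5441.7) = 28.80 m.

28.8 m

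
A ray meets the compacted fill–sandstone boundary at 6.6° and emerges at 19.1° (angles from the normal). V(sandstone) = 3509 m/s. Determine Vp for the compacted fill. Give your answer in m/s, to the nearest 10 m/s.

1230 m/s

Snell's law: sin 6.6°/V₁ = sin 19.1°/V₂.
V₁ = V₂·sin 6.6°/sin 19.1° = 3509 × 0.3513 = 1232.56 m/s.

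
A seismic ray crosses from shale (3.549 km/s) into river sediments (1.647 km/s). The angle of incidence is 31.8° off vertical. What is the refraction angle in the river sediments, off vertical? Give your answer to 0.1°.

14.2°

sin θ₁/V₁ = sin θ₂/V₂ ⇒ sin θ₂ = 1.647·sin 31.8°/3.549 = 1.647·0.5270/3.549 = 0.2445.
θ₂ = sin⁻¹(0.2445) = 14.16° (from vertical).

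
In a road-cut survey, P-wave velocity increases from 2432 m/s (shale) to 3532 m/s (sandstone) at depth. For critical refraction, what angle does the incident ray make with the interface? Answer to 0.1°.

At critical incidence the refracted ray runs along the interface (θ₂ = 90°), so sin θ_c = V₁/V₂.
θ_c = arcsin(2432/3532) = arcsin 0.6886 = 43.52°.
Measured from the interface: 90° − 43.52° = 46.48°.

46.5°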